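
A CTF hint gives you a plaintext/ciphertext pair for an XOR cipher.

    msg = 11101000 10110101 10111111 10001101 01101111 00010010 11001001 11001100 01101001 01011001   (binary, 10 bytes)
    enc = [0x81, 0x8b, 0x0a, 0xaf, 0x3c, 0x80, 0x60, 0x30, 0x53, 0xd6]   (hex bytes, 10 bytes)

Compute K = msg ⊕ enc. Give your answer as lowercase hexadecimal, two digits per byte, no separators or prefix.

Since enc = msg ⊕ K, XORing both sides with msg gives K = msg ⊕ enc.
232 ⊕ 129 = 105
181 ⊕ 139 =  62
191 ⊕  10 = 181
141 ⊕ 175 =  34
111 ⊕  60 =  83
 18 ⊕ 128 = 146
201 ⊕  96 = 169
204 ⊕  48 = 252
105 ⊕  83 =  58
 89 ⊕ 214 = 143

693eb5225392a9fc3a8f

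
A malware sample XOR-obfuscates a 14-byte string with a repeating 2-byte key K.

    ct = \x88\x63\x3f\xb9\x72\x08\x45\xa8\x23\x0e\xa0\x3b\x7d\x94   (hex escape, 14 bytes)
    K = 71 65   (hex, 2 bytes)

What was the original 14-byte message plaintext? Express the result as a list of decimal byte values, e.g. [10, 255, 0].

[249, 6, 78, 220, 3, 109, 52, 205, 82, 107, 209, 94, 12, 241]

The 2-byte key repeats, so the effective keystream is 71 65 71 65 71 65 71 65 71 65 71 65 71 65.
byte 0: 88 XOR 71 = f9
byte 1: 63 XOR 65 = 06
byte 2: 3f XOR 71 = 4e
byte 3: b9 XOR 65 = dc
byte 4: 72 XOR 71 = 03
byte 5: 08 XOR 65 = 6d
byte 6: 45 XOR 71 = 34
byte 7: a8 XOR 65 = cd
byte 8: 23 XOR 71 = 52
byte 9: 0e XOR 65 = 6b
byte 10: a0 XOR 71 = d1
byte 11: 3b XOR 65 = 5e
byte 12: 7d XOR 71 = 0c
byte 13: 94 XOR 65 = f1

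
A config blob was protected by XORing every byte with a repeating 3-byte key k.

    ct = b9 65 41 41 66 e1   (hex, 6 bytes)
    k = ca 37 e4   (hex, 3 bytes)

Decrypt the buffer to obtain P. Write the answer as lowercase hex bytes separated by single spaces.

The 3-byte key repeats, so the effective keystream is ca 37 e4 ca 37 e4.
byte 0: 185 ⊕ 202 = 115
byte 1: 101 ⊕  55 =  82
byte 2:  65 ⊕ 228 = 165
byte 3:  65 ⊕ 202 = 139
byte 4: 102 ⊕  55 =  81
byte 5: 225 ⊕ 228 =   5

73 52 a5 8b 51 05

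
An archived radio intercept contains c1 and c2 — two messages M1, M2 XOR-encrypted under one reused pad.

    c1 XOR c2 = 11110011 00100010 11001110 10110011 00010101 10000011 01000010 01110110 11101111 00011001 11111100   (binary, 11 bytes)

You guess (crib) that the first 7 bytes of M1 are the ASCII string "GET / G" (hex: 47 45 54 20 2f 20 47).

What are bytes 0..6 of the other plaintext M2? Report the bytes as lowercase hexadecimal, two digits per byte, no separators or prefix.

b4679a933aa305

Since c1 ⊕ c2 = M1 ⊕ M2, XORing with the guessed M1 bytes yields the corresponding M2 bytes: M2 = (c1 ⊕ c2) ⊕ M1.
11110011 ⊕ 01000111 = 10110100
00100010 ⊕ 01000101 = 01100111
11001110 ⊕ 01010100 = 10011010
10110011 ⊕ 00100000 = 10010011
00010101 ⊕ 00101111 = 00111010
10000011 ⊕ 00100000 = 10100011
01000010 ⊕ 01000111 = 00000101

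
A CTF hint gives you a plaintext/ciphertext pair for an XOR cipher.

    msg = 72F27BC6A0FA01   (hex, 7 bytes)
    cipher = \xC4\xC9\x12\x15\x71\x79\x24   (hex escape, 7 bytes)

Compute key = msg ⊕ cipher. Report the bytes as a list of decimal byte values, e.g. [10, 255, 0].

Since cipher = msg ⊕ key, XORing both sides with msg gives key = msg ⊕ cipher.
byte 0: 72 ^ c4 = b6
byte 1: f2 ^ c9 = 3b
byte 2: 7b ^ 12 = 69
byte 3: c6 ^ 15 = d3
byte 4: a0 ^ 71 = d1
byte 5: fa ^ 79 = 83
byte 6: 01 ^ 24 = 25

[182, 59, 105, 211, 209, 131, 37]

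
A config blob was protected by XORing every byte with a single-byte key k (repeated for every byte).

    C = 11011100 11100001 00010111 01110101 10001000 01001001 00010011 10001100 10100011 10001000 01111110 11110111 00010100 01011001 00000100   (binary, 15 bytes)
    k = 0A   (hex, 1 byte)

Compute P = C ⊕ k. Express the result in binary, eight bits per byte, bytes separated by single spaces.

The 1-byte key repeats, so the effective keystream is 0a 0a 0a 0a 0a 0a 0a 0a 0a 0a 0a 0a 0a 0a 0a.
byte 0: dc xor 0a = d6
byte 1: e1 xor 0a = eb
byte 2: 17 xor 0a = 1d
byte 3: 75 xor 0a = 7f
byte 4: 88 xor 0a = 82
byte 5: 49 xor 0a = 43
byte 6: 13 xor 0a = 19
byte 7: 8c xor 0a = 86
byte 8: a3 xor 0a = a9
byte 9: 88 xor 0a = 82
byte 10: 7e xor 0a = 74
byte 11: f7 xor 0a = fd
byte 12: 14 xor 0a = 1e
byte 13: 59 xor 0a = 53
byte 14: 04 xor 0a = 0e

11010110 11101011 00011101 01111111 10000010 01000011 00011001 10000110 10101001 10000010 01110100 11111101 00011110 01010011 00001110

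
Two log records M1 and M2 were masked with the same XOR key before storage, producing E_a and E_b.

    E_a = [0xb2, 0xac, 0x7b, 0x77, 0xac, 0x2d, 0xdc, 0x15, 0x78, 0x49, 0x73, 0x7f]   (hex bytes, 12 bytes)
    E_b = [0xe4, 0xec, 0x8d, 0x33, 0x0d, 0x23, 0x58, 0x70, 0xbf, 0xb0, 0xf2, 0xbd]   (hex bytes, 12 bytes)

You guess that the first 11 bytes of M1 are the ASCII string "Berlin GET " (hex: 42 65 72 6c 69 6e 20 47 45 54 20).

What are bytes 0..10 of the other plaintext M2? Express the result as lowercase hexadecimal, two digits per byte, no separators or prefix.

First, E_a ⊕ E_b = (M1 ⊕ K) ⊕ (M2 ⊕ K) = M1 ⊕ M2, so the key drops out. Then M2 = (M1 ⊕ M2) ⊕ M1 over the first 11 bytes.
byte 0: (b2 ^ e4) ^ 42 = 56 ^ 42 = 14
byte 1: (ac ^ ec) ^ 65 = 40 ^ 65 = 25
byte 2: (7b ^ 8d) ^ 72 = f6 ^ 72 = 84
byte 3: (77 ^ 33) ^ 6c = 44 ^ 6c = 28
byte 4: (ac ^ 0d) ^ 69 = a1 ^ 69 = c8
byte 5: (2d ^ 23) ^ 6e = 0e ^ 6e = 60
byte 6: (dc ^ 58) ^ 20 = 84 ^ 20 = a4
byte 7: (15 ^ 70) ^ 47 = 65 ^ 47 = 22
byte 8: (78 ^ bf) ^ 45 = c7 ^ 45 = 82
byte 9: (49 ^ b0) ^ 54 = f9 ^ 54 = ad
byte 10: (73 ^ f2) ^ 20 = 81 ^ 20 = a1

14258428c860a42282ada1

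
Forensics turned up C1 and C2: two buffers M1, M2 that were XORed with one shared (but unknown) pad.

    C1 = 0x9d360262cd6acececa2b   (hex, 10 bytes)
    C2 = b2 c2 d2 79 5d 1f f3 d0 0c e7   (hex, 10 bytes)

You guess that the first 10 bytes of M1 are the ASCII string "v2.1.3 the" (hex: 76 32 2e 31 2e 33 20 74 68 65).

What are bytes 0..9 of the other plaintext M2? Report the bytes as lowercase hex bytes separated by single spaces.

59 c6 fe 2a be 46 1d 6a ae a9

First, C1 ⊕ C2 = (M1 ⊕ K) ⊕ (M2 ⊕ K) = M1 ⊕ M2, so the key drops out. Then M2 = (M1 ⊕ M2) ⊕ M1 over the first 10 bytes.
byte 0: (9d ^ b2) ^ 76 = 2f ^ 76 = 59
byte 1: (36 ^ c2) ^ 32 = f4 ^ 32 = c6
byte 2: (02 ^ d2) ^ 2e = d0 ^ 2e = fe
byte 3: (62 ^ 79) ^ 31 = 1b ^ 31 = 2a
byte 4: (cd ^ 5d) ^ 2e = 90 ^ 2e = be
byte 5: (6a ^ 1f) ^ 33 = 75 ^ 33 = 46
byte 6: (ce ^ f3) ^ 20 = 3d ^ 20 = 1d
byte 7: (ce ^ d0) ^ 74 = 1e ^ 74 = 6a
byte 8: (ca ^ 0c) ^ 68 = c6 ^ 68 = ae
byte 9: (2b ^ e7) ^ 65 = cc ^ 65 = a9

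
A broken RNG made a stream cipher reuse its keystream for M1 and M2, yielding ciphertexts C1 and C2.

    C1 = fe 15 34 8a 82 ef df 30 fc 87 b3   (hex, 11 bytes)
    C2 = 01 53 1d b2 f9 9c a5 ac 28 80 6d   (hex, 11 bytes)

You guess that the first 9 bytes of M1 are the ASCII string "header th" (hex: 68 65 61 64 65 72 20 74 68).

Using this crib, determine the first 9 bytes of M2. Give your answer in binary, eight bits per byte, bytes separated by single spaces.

First, C1 ⊕ C2 = (M1 ⊕ K) ⊕ (M2 ⊕ K) = M1 ⊕ M2, so the key drops out. Then M2 = (M1 ⊕ M2) ⊕ M1 over the first 9 bytes.
byte 0: (fe XOR 01) XOR 68 = ff XOR 68 = 97
byte 1: (15 XOR 53) XOR 65 = 46 XOR 65 = 23
byte 2: (34 XOR 1d) XOR 61 = 29 XOR 61 = 48
byte 3: (8a XOR b2) XOR 64 = 38 XOR 64 = 5c
byte 4: (82 XOR f9) XOR 65 = 7b XOR 65 = 1e
byte 5: (ef XOR 9c) XOR 72 = 73 XOR 72 = 01
byte 6: (df XOR a5) XOR 20 = 7a XOR 20 = 5a
byte 7: (30 XOR ac) XOR 74 = 9c XOR 74 = e8
byte 8: (fc XOR 28) XOR 68 = d4 XOR 68 = bc

10010111 00100011 01001000 01011100 00011110 00000001 01011010 11101000 10111100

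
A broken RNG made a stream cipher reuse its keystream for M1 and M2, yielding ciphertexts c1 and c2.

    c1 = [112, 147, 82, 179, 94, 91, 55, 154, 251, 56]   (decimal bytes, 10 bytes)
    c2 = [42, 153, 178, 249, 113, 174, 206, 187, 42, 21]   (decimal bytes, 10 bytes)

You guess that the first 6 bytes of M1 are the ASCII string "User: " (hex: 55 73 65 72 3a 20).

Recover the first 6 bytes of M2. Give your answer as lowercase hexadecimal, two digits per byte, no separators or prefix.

First, c1 ⊕ c2 = (M1 ⊕ K) ⊕ (M2 ⊕ K) = M1 ⊕ M2, so the key drops out. Then M2 = (M1 ⊕ M2) ⊕ M1 over the first 6 bytes.
byte 0: (70 ^ 2a) ^ 55 = 5a ^ 55 = 0f
byte 1: (93 ^ 99) ^ 73 = 0a ^ 73 = 79
byte 2: (52 ^ b2) ^ 65 = e0 ^ 65 = 85
byte 3: (b3 ^ f9) ^ 72 = 4a ^ 72 = 38
byte 4: (5e ^ 71) ^ 3a = 2f ^ 3a = 15
byte 5: (5b ^ ae) ^ 20 = f5 ^ 20 = d5

0f79853815d5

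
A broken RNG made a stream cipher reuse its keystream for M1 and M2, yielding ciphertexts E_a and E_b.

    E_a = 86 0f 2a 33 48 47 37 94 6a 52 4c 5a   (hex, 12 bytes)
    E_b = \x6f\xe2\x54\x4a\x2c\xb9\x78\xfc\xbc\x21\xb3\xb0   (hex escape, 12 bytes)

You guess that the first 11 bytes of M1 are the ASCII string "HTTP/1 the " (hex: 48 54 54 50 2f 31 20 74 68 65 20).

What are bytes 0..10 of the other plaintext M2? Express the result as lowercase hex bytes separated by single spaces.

a1 b9 2a 29 4b cf 6f 1c be 16 df

First, E_a ⊕ E_b = (M1 ⊕ K) ⊕ (M2 ⊕ K) = M1 ⊕ M2, so the key drops out. Then M2 = (M1 ⊕ M2) ⊕ M1 over the first 11 bytes.
byte 0: (86 ^ 6f) ^ 48 = e9 ^ 48 = a1
byte 1: (0f ^ e2) ^ 54 = ed ^ 54 = b9
byte 2: (2a ^ 54) ^ 54 = 7e ^ 54 = 2a
byte 3: (33 ^ 4a) ^ 50 = 79 ^ 50 = 29
byte 4: (48 ^ 2c) ^ 2f = 64 ^ 2f = 4b
byte 5: (47 ^ b9) ^ 31 = fe ^ 31 = cf
byte 6: (37 ^ 78) ^ 20 = 4f ^ 20 = 6f
byte 7: (94 ^ fc) ^ 74 = 68 ^ 74 = 1c
byte 8: (6a ^ bc) ^ 68 = d6 ^ 68 = be
byte 9: (52 ^ 21) ^ 65 = 73 ^ 65 = 16
byte 10: (4c ^ b3) ^ 20 = ff ^ 20 = df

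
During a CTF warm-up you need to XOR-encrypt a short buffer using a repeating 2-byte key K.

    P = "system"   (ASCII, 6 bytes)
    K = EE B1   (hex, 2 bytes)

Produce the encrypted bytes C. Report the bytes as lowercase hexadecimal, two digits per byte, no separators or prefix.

The 2-byte key repeats, so the effective keystream is ee b1 ee b1 ee b1.
byte 0: 115 ^ 238 = 157
byte 1: 121 ^ 177 = 200
byte 2: 115 ^ 238 = 157
byte 3: 116 ^ 177 = 197
byte 4: 101 ^ 238 = 139
byte 5: 109 ^ 177 = 220

9dc89dc58bdc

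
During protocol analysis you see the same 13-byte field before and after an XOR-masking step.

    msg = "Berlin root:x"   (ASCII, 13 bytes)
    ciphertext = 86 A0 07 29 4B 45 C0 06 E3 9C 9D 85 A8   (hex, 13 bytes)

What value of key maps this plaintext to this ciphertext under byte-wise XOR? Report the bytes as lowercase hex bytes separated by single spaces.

Since ciphertext = msg ⊕ key, XORing both sides with msg gives key = msg ⊕ ciphertext.
42 XOR 86 = c4
65 XOR a0 = c5
72 XOR 07 = 75
6c XOR 29 = 45
69 XOR 4b = 22
6e XOR 45 = 2b
20 XOR c0 = e0
72 XOR 06 = 74
6f XOR e3 = 8c
6f XOR 9c = f3
74 XOR 9d = e9
3a XOR 85 = bf
78 XOR a8 = d0

c4 c5 75 45 22 2b e0 74 8c f3 e9 bf d0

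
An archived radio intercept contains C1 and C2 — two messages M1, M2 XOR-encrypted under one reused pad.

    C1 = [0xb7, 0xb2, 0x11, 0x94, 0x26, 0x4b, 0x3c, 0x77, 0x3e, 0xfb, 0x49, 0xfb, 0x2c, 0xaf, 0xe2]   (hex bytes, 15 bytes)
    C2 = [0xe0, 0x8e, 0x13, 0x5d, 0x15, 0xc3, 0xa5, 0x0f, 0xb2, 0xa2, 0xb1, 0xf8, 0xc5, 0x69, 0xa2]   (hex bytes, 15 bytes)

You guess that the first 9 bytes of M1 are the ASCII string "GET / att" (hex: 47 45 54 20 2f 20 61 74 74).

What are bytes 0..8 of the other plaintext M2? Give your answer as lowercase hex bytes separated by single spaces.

10 79 56 e9 1c a8 f8 0c f8

First, C1 ⊕ C2 = (M1 ⊕ K) ⊕ (M2 ⊕ K) = M1 ⊕ M2, so the key drops out. Then M2 = (M1 ⊕ M2) ⊕ M1 over the first 9 bytes.
byte 0: (b7 ⊕ e0) ⊕ 47 = 57 ⊕ 47 = 10
byte 1: (b2 ⊕ 8e) ⊕ 45 = 3c ⊕ 45 = 79
byte 2: (11 ⊕ 13) ⊕ 54 = 02 ⊕ 54 = 56
byte 3: (94 ⊕ 5d) ⊕ 20 = c9 ⊕ 20 = e9
byte 4: (26 ⊕ 15) ⊕ 2f = 33 ⊕ 2f = 1c
byte 5: (4b ⊕ c3) ⊕ 20 = 88 ⊕ 20 = a8
byte 6: (3c ⊕ a5) ⊕ 61 = 99 ⊕ 61 = f8
byte 7: (77 ⊕ 0f) ⊕ 74 = 78 ⊕ 74 = 0c
byte 8: (3e ⊕ b2) ⊕ 74 = 8c ⊕ 74 = f8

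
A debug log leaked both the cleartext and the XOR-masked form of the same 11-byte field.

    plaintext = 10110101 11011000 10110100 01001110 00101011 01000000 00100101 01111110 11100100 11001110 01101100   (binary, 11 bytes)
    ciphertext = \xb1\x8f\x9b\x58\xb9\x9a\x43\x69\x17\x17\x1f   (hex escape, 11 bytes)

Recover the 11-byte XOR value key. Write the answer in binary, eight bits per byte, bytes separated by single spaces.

00000100 01010111 00101111 00010110 10010010 11011010 01100110 00010111 11110011 11011001 01110011

Since ciphertext = plaintext ⊕ key, XORing both sides with plaintext gives key = plaintext ⊕ ciphertext.
byte 0: b5 ⊕ b1 = 04
byte 1: d8 ⊕ 8f = 57
byte 2: b4 ⊕ 9b = 2f
byte 3: 4e ⊕ 58 = 16
byte 4: 2b ⊕ b9 = 92
byte 5: 40 ⊕ 9a = da
byte 6: 25 ⊕ 43 = 66
byte 7: 7e ⊕ 69 = 17
byte 8: e4 ⊕ 17 = f3
byte 9: ce ⊕ 17 = d9
byte 10: 6c ⊕ 1f = 73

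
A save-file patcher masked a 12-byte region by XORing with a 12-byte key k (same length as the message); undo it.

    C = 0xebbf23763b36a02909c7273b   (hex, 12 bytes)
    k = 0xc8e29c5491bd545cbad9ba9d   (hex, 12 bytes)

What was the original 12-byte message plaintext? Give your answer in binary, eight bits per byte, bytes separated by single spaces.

XOR is its own inverse, so applying the key byte-wise gives the result directly.
byte 0: eb xor c8 = 23
byte 1: bf xor e2 = 5d
byte 2: 23 xor 9c = bf
byte 3: 76 xor 54 = 22
byte 4: 3b xor 91 = aa
byte 5: 36 xor bd = 8b
byte 6: a0 xor 54 = f4
byte 7: 29 xor 5c = 75
byte 8: 09 xor ba = b3
byte 9: c7 xor d9 = 1e
byte 10: 27 xor ba = 9d
byte 11: 3b xor 9d = a6

00100011 01011101 10111111 00100010 10101010 10001011 11110100 01110101 10110011 00011110 10011101 10100110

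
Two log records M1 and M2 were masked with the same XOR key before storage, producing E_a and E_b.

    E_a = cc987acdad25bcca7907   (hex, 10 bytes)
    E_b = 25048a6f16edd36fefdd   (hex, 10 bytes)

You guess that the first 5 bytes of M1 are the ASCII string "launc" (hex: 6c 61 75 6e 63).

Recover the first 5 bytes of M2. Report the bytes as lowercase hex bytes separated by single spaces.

First, E_a ⊕ E_b = (M1 ⊕ K) ⊕ (M2 ⊕ K) = M1 ⊕ M2, so the key drops out. Then M2 = (M1 ⊕ M2) ⊕ M1 over the first 5 bytes.
byte 0: (cc ^ 25) ^ 6c = e9 ^ 6c = 85
byte 1: (98 ^ 04) ^ 61 = 9c ^ 61 = fd
byte 2: (7a ^ 8a) ^ 75 = f0 ^ 75 = 85
byte 3: (cd ^ 6f) ^ 6e = a2 ^ 6e = cc
byte 4: (ad ^ 16) ^ 63 = bb ^ 63 = d8

85 fd 85 cc d8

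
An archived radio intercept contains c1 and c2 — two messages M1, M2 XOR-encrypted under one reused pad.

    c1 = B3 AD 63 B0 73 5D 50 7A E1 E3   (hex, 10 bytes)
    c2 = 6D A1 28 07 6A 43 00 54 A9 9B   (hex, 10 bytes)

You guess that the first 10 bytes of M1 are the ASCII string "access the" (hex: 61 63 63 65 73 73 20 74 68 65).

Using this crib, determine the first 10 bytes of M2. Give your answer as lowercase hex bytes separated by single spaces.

First, c1 ⊕ c2 = (M1 ⊕ K) ⊕ (M2 ⊕ K) = M1 ⊕ M2, so the key drops out. Then M2 = (M1 ⊕ M2) ⊕ M1 over the first 10 bytes.
byte 0: (b3 ^ 6d) ^ 61 = de ^ 61 = bf
byte 1: (ad ^ a1) ^ 63 = 0c ^ 63 = 6f
byte 2: (63 ^ 28) ^ 63 = 4b ^ 63 = 28
byte 3: (b0 ^ 07) ^ 65 = b7 ^ 65 = d2
byte 4: (73 ^ 6a) ^ 73 = 19 ^ 73 = 6a
byte 5: (5d ^ 43) ^ 73 = 1e ^ 73 = 6d
byte 6: (50 ^ 00) ^ 20 = 50 ^ 20 = 70
byte 7: (7a ^ 54) ^ 74 = 2e ^ 74 = 5a
byte 8: (e1 ^ a9) ^ 68 = 48 ^ 68 = 20
byte 9: (e3 ^ 9b) ^ 65 = 78 ^ 65 = 1d

bf 6f 28 d2 6a 6d 70 5a 20 1d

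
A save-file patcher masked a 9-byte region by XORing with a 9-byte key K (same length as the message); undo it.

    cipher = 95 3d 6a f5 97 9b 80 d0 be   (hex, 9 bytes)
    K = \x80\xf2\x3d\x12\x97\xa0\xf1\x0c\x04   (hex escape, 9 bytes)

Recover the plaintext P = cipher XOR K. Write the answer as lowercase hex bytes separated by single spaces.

15 cf 57 e7 00 3b 71 dc ba

XOR is its own inverse, so applying the key byte-wise gives the result directly.
byte 0: 95 XOR 80 = 15
byte 1: 3d XOR f2 = cf
byte 2: 6a XOR 3d = 57
byte 3: f5 XOR 12 = e7
byte 4: 97 XOR 97 = 00
byte 5: 9b XOR a0 = 3b
byte 6: 80 XOR f1 = 71
byte 7: d0 XOR 0c = dc
byte 8: be XOR 04 = ba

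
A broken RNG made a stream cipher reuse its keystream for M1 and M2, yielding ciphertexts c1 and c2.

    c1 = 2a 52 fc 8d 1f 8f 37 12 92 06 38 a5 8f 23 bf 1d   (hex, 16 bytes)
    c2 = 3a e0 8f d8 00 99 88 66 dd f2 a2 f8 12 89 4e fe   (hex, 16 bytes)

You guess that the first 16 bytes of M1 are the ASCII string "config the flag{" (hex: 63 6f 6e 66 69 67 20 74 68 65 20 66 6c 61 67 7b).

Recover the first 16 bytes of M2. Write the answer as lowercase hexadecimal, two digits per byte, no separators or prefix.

First, c1 ⊕ c2 = (M1 ⊕ K) ⊕ (M2 ⊕ K) = M1 ⊕ M2, so the key drops out. Then M2 = (M1 ⊕ M2) ⊕ M1 over the first 16 bytes.
byte 0: (2a ⊕ 3a) ⊕ 63 = 10 ⊕ 63 = 73
byte 1: (52 ⊕ e0) ⊕ 6f = b2 ⊕ 6f = dd
byte 2: (fc ⊕ 8f) ⊕ 6e = 73 ⊕ 6e = 1d
byte 3: (8d ⊕ d8) ⊕ 66 = 55 ⊕ 66 = 33
byte 4: (1f ⊕ 00) ⊕ 69 = 1f ⊕ 69 = 76
byte 5: (8f ⊕ 99) ⊕ 67 = 16 ⊕ 67 = 71
byte 6: (37 ⊕ 88) ⊕ 20 = bf ⊕ 20 = 9f
byte 7: (12 ⊕ 66) ⊕ 74 = 74 ⊕ 74 = 00
byte 8: (92 ⊕ dd) ⊕ 68 = 4f ⊕ 68 = 27
byte 9: (06 ⊕ f2) ⊕ 65 = f4 ⊕ 65 = 91
byte 10: (38 ⊕ a2) ⊕ 20 = 9a ⊕ 20 = ba
byte 11: (a5 ⊕ f8) ⊕ 66 = 5d ⊕ 66 = 3b
byte 12: (8f ⊕ 12) ⊕ 6c = 9d ⊕ 6c = f1
byte 13: (23 ⊕ 89) ⊕ 61 = aa ⊕ 61 = cb
byte 14: (bf ⊕ 4e) ⊕ 67 = f1 ⊕ 67 = 96
byte 15: (1d ⊕ fe) ⊕ 7b = e3 ⊕ 7b = 98

73dd1d3376719f002791ba3bf1cb9698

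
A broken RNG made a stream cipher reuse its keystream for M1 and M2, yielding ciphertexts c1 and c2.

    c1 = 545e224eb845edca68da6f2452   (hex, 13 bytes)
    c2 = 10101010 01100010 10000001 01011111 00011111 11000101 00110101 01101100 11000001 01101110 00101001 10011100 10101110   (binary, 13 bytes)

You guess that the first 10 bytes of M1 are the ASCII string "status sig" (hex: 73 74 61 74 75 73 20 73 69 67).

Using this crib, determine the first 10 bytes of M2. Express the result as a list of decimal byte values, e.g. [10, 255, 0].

[141, 72, 194, 101, 210, 243, 248, 213, 192, 211]

First, c1 ⊕ c2 = (M1 ⊕ K) ⊕ (M2 ⊕ K) = M1 ⊕ M2, so the key drops out. Then M2 = (M1 ⊕ M2) ⊕ M1 over the first 10 bytes.
byte 0: (54 xor aa) xor 73 = fe xor 73 = 8d
byte 1: (5e xor 62) xor 74 = 3c xor 74 = 48
byte 2: (22 xor 81) xor 61 = a3 xor 61 = c2
byte 3: (4e xor 5f) xor 74 = 11 xor 74 = 65
byte 4: (b8 xor 1f) xor 75 = a7 xor 75 = d2
byte 5: (45 xor c5) xor 73 = 80 xor 73 = f3
byte 6: (ed xor 35) xor 20 = d8 xor 20 = f8
byte 7: (ca xor 6c) xor 73 = a6 xor 73 = d5
byte 8: (68 xor c1) xor 69 = a9 xor 69 = c0
byte 9: (da xor 6e) xor 67 = b4 xor 67 = d3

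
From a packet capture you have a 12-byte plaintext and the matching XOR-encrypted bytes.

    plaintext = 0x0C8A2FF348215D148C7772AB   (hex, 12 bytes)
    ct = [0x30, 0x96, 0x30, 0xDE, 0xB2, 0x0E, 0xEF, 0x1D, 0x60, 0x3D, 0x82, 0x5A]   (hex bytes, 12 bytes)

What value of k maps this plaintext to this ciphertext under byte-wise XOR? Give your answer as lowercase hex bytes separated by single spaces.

3c 1c 1f 2d fa 2f b2 09 ec 4a f0 f1

Since ct = plaintext ⊕ k, XORing both sides with plaintext gives k = plaintext ⊕ ct.
00001100 xor 00110000 = 00111100
10001010 xor 10010110 = 00011100
00101111 xor 00110000 = 00011111
11110011 xor 11011110 = 00101101
01001000 xor 10110010 = 11111010
00100001 xor 00001110 = 00101111
01011101 xor 11101111 = 10110010
00010100 xor 00011101 = 00001001
10001100 xor 01100000 = 11101100
01110111 xor 00111101 = 01001010
01110010 xor 10000010 = 11110000
10101011 xor 01011010 = 11110001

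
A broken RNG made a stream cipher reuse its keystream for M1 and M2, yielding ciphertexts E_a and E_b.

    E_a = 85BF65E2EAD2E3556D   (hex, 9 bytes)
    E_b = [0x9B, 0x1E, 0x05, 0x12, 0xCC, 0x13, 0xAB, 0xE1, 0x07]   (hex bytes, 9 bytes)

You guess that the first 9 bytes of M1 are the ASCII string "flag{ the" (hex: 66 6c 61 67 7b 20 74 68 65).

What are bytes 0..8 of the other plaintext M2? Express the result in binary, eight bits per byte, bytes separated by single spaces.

First, E_a ⊕ E_b = (M1 ⊕ K) ⊕ (M2 ⊕ K) = M1 ⊕ M2, so the key drops out. Then M2 = (M1 ⊕ M2) ⊕ M1 over the first 9 bytes.
byte 0: (85 ⊕ 9b) ⊕ 66 = 1e ⊕ 66 = 78
byte 1: (bf ⊕ 1e) ⊕ 6c = a1 ⊕ 6c = cd
byte 2: (65 ⊕ 05) ⊕ 61 = 60 ⊕ 61 = 01
byte 3: (e2 ⊕ 12) ⊕ 67 = f0 ⊕ 67 = 97
byte 4: (ea ⊕ cc) ⊕ 7b = 26 ⊕ 7b = 5d
byte 5: (d2 ⊕ 13) ⊕ 20 = c1 ⊕ 20 = e1
byte 6: (e3 ⊕ ab) ⊕ 74 = 48 ⊕ 74 = 3c
byte 7: (55 ⊕ e1) ⊕ 68 = b4 ⊕ 68 = dc
byte 8: (6d ⊕ 07) ⊕ 65 = 6a ⊕ 65 = 0f

01111000 11001101 00000001 10010111 01011101 11100001 00111100 11011100 00001111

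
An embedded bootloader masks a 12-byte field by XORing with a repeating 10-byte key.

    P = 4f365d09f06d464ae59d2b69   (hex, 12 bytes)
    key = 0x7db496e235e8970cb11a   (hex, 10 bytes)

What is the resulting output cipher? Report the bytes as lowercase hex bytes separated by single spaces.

32 82 cb eb c5 85 d1 46 54 87 56 dd

The 10-byte key repeats, so the effective keystream is 7d b4 96 e2 35 e8 97 0c b1 1a 7d b4.
byte 0: 4f ^ 7d = 32
byte 1: 36 ^ b4 = 82
byte 2: 5d ^ 96 = cb
byte 3: 09 ^ e2 = eb
byte 4: f0 ^ 35 = c5
byte 5: 6d ^ e8 = 85
byte 6: 46 ^ 97 = d1
byte 7: 4a ^ 0c = 46
byte 8: e5 ^ b1 = 54
byte 9: 9d ^ 1a = 87
byte 10: 2b ^ 7d = 56
byte 11: 69 ^ b4 = dd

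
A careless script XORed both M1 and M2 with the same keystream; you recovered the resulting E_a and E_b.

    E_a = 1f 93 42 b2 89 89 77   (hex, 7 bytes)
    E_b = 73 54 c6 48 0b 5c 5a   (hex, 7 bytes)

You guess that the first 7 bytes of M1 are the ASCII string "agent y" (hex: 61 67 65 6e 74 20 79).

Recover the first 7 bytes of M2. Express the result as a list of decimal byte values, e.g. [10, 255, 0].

[13, 160, 225, 148, 246, 245, 84]

First, E_a ⊕ E_b = (M1 ⊕ K) ⊕ (M2 ⊕ K) = M1 ⊕ M2, so the key drops out. Then M2 = (M1 ⊕ M2) ⊕ M1 over the first 7 bytes.
byte 0: (1f ⊕ 73) ⊕ 61 = 6c ⊕ 61 = 0d
byte 1: (93 ⊕ 54) ⊕ 67 = c7 ⊕ 67 = a0
byte 2: (42 ⊕ c6) ⊕ 65 = 84 ⊕ 65 = e1
byte 3: (b2 ⊕ 48) ⊕ 6e = fa ⊕ 6e = 94
byte 4: (89 ⊕ 0b) ⊕ 74 = 82 ⊕ 74 = f6
byte 5: (89 ⊕ 5c) ⊕ 20 = d5 ⊕ 20 = f5
byte 6: (77 ⊕ 5a) ⊕ 79 = 2d ⊕ 79 = 54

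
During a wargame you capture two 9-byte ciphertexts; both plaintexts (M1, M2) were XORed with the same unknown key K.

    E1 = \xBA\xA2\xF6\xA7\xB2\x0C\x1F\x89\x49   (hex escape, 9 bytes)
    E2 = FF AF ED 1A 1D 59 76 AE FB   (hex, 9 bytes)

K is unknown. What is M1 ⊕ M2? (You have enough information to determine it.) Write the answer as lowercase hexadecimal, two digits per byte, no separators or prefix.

E1 ⊕ E2 = (M1 ⊕ K) ⊕ (M2 ⊕ K) = M1 ⊕ M2 — the shared key cancels under XOR.
byte 0: 10111010 XOR 11111111 = 01000101
byte 1: 10100010 XOR 10101111 = 00001101
byte 2: 11110110 XOR 11101101 = 00011011
byte 3: 10100111 XOR 00011010 = 10111101
byte 4: 10110010 XOR 00011101 = 10101111
byte 5: 00001100 XOR 01011001 = 01010101
byte 6: 00011111 XOR 01110110 = 01101001
byte 7: 10001001 XOR 10101110 = 00100111
byte 8: 01001001 XOR 11111011 = 10110010

450d1bbdaf556927b2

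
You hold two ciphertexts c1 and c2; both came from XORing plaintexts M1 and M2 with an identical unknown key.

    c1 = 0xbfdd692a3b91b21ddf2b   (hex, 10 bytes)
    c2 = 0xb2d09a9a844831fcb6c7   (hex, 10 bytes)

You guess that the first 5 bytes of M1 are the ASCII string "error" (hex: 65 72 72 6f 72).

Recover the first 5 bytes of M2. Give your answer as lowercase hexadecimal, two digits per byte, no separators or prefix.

First, c1 ⊕ c2 = (M1 ⊕ K) ⊕ (M2 ⊕ K) = M1 ⊕ M2, so the key drops out. Then M2 = (M1 ⊕ M2) ⊕ M1 over the first 5 bytes.
byte 0: (bf ⊕ b2) ⊕ 65 = 0d ⊕ 65 = 68
byte 1: (dd ⊕ d0) ⊕ 72 = 0d ⊕ 72 = 7f
byte 2: (69 ⊕ 9a) ⊕ 72 = f3 ⊕ 72 = 81
byte 3: (2a ⊕ 9a) ⊕ 6f = b0 ⊕ 6f = df
byte 4: (3b ⊕ 84) ⊕ 72 = bf ⊕ 72 = cd

687f81dfcd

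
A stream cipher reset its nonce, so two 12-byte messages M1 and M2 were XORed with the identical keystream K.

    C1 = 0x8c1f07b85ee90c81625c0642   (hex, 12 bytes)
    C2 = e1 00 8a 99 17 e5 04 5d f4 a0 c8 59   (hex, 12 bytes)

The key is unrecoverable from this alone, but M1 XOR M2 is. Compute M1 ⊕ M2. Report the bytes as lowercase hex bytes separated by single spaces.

C1 ⊕ C2 = (M1 ⊕ K) ⊕ (M2 ⊕ K) = M1 ⊕ M2 — the shared key cancels under XOR.
140 XOR 225 = 109
 31 XOR   0 =  31
  7 XOR 138 = 141
184 XOR 153 =  33
 94 XOR  23 =  73
233 XOR 229 =  12
 12 XOR   4 =   8
129 XOR  93 = 220
 98 XOR 244 = 150
 92 XOR 160 = 252
  6 XOR 200 = 206
 66 XOR  89 =  27

6d 1f 8d 21 49 0c 08 dc 96 fc ce 1b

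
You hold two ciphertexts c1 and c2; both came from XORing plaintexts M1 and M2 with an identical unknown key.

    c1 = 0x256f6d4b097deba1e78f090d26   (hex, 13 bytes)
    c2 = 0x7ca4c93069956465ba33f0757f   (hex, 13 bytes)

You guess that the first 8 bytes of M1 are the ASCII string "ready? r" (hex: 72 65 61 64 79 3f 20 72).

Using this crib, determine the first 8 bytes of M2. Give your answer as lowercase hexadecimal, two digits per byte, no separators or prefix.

2baec51f19d7afb6

First, c1 ⊕ c2 = (M1 ⊕ K) ⊕ (M2 ⊕ K) = M1 ⊕ M2, so the key drops out. Then M2 = (M1 ⊕ M2) ⊕ M1 over the first 8 bytes.
byte 0: (25 xor 7c) xor 72 = 59 xor 72 = 2b
byte 1: (6f xor a4) xor 65 = cb xor 65 = ae
byte 2: (6d xor c9) xor 61 = a4 xor 61 = c5
byte 3: (4b xor 30) xor 64 = 7b xor 64 = 1f
byte 4: (09 xor 69) xor 79 = 60 xor 79 = 19
byte 5: (7d xor 95) xor 3f = e8 xor 3f = d7
byte 6: (eb xor 64) xor 20 = 8f xor 20 = af
byte 7: (a1 xor 65) xor 72 = c4 xor 72 = b6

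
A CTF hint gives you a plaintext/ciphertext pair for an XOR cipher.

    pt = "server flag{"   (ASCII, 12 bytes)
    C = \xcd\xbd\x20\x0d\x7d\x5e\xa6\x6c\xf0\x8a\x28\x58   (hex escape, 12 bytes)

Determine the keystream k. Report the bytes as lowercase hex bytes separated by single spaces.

Since C = pt ⊕ k, XORing both sides with pt gives k = pt ⊕ C.
byte 0: 115 ⊕ 205 = 190
byte 1: 101 ⊕ 189 = 216
byte 2: 114 ⊕  32 =  82
byte 3: 118 ⊕  13 = 123
byte 4: 101 ⊕ 125 =  24
byte 5: 114 ⊕  94 =  44
byte 6:  32 ⊕ 166 = 134
byte 7: 102 ⊕ 108 =  10
byte 8: 108 ⊕ 240 = 156
byte 9:  97 ⊕ 138 = 235
byte 10: 103 ⊕  40 =  79
byte 11: 123 ⊕  88 =  35

be d8 52 7b 18 2c 86 0a 9c eb 4f 23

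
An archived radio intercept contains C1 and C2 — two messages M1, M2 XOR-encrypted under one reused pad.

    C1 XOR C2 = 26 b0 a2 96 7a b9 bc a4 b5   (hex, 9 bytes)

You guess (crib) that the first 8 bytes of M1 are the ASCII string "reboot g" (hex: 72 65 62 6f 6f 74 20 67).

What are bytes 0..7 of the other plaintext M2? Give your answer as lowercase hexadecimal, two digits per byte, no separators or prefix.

Since C1 ⊕ C2 = M1 ⊕ M2, XORing with the guessed M1 bytes yields the corresponding M2 bytes: M2 = (C1 ⊕ C2) ⊕ M1.
26 xor 72 = 54
b0 xor 65 = d5
a2 xor 62 = c0
96 xor 6f = f9
7a xor 6f = 15
b9 xor 74 = cd
bc xor 20 = 9c
a4 xor 67 = c3

54d5c0f915cd9cc3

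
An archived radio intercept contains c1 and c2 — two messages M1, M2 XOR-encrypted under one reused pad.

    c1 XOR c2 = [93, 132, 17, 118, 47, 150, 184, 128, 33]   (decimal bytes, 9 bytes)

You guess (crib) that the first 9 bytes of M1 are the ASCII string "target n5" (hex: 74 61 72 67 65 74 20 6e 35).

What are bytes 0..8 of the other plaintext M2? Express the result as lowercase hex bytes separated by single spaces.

Since c1 ⊕ c2 = M1 ⊕ M2, XORing with the guessed M1 bytes yields the corresponding M2 bytes: M2 = (c1 ⊕ c2) ⊕ M1.
byte 0: 5d ^ 74 = 29
byte 1: 84 ^ 61 = e5
byte 2: 11 ^ 72 = 63
byte 3: 76 ^ 67 = 11
byte 4: 2f ^ 65 = 4a
byte 5: 96 ^ 74 = e2
byte 6: b8 ^ 20 = 98
byte 7: 80 ^ 6e = ee
byte 8: 21 ^ 35 = 14

29 e5 63 11 4a e2 98 ee 14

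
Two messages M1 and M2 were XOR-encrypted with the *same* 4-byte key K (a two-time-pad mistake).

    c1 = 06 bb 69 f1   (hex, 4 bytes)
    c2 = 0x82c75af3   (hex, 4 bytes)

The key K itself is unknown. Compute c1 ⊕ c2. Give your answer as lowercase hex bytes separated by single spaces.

84 7c 33 02

c1 ⊕ c2 = (M1 ⊕ K) ⊕ (M2 ⊕ K) = M1 ⊕ M2 — the shared key cancels under XOR.
00000110 ⊕ 10000010 = 10000100
10111011 ⊕ 11000111 = 01111100
01101001 ⊕ 01011010 = 00110011
11110001 ⊕ 11110011 = 00000010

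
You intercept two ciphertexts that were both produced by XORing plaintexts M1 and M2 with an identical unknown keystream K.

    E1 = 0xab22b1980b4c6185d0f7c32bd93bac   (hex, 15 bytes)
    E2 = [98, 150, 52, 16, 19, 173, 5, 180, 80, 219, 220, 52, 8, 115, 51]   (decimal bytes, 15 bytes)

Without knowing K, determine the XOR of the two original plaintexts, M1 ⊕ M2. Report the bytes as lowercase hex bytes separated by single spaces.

E1 ⊕ E2 = (M1 ⊕ K) ⊕ (M2 ⊕ K) = M1 ⊕ M2 — the shared key cancels under XOR.
ab ^ 62 = c9
22 ^ 96 = b4
b1 ^ 34 = 85
98 ^ 10 = 88
0b ^ 13 = 18
4c ^ ad = e1
61 ^ 05 = 64
85 ^ b4 = 31
d0 ^ 50 = 80
f7 ^ db = 2c
c3 ^ dc = 1f
2b ^ 34 = 1f
d9 ^ 08 = d1
3b ^ 73 = 48
ac ^ 33 = 9f

c9 b4 85 88 18 e1 64 31 80 2c 1f 1f d1 48 9f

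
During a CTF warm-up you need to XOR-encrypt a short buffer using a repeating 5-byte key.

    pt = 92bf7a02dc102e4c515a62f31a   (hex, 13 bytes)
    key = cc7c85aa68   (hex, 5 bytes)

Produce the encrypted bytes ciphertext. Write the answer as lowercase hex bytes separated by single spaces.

The 5-byte key repeats, so the effective keystream is cc 7c 85 aa 68 cc 7c 85 aa 68 cc 7c 85.
byte 0: 92 xor cc = 5e
byte 1: bf xor 7c = c3
byte 2: 7a xor 85 = ff
byte 3: 02 xor aa = a8
byte 4: dc xor 68 = b4
byte 5: 10 xor cc = dc
byte 6: 2e xor 7c = 52
byte 7: 4c xor 85 = c9
byte 8: 51 xor aa = fb
byte 9: 5a xor 68 = 32
byte 10: 62 xor cc = ae
byte 11: f3 xor 7c = 8f
byte 12: 1a xor 85 = 9f

5e c3 ff a8 b4 dc 52 c9 fb 32 ae 8f 9f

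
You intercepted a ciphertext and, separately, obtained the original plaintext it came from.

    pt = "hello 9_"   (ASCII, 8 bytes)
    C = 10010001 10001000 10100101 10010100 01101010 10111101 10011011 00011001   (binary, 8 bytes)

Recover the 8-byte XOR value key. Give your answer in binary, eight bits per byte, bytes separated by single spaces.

Since C = pt ⊕ key, XORing both sides with pt gives key = pt ⊕ C.
68 ⊕ 91 = f9
65 ⊕ 88 = ed
6c ⊕ a5 = c9
6c ⊕ 94 = f8
6f ⊕ 6a = 05
20 ⊕ bd = 9d
39 ⊕ 9b = a2
5f ⊕ 19 = 46

11111001 11101101 11001001 11111000 00000101 10011101 10100010 01000110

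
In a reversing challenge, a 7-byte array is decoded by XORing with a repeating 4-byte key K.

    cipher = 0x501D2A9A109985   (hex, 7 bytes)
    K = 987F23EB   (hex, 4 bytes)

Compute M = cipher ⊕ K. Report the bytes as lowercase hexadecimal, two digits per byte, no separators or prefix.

c862097188e6a6

The 4-byte key repeats, so the effective keystream is 98 7f 23 eb 98 7f 23.
byte 0: 50 XOR 98 = c8
byte 1: 1d XOR 7f = 62
byte 2: 2a XOR 23 = 09
byte 3: 9a XOR eb = 71
byte 4: 10 XOR 98 = 88
byte 5: 99 XOR 7f = e6
byte 6: 85 XOR 23 = a6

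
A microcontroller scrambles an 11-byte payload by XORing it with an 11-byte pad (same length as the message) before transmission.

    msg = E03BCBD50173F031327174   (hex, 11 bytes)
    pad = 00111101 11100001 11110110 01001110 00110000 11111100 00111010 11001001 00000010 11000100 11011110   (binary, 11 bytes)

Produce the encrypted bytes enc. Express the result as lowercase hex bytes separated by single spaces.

dd da 3d 9b 31 8f ca f8 30 b5 aa

XOR is its own inverse, so applying the key byte-wise gives the result directly.
11100000 XOR 00111101 = 11011101
00111011 XOR 11100001 = 11011010
11001011 XOR 11110110 = 00111101
11010101 XOR 01001110 = 10011011
00000001 XOR 00110000 = 00110001
01110011 XOR 11111100 = 10001111
11110000 XOR 00111010 = 11001010
00110001 XOR 11001001 = 11111000
00110010 XOR 00000010 = 00110000
01110001 XOR 11000100 = 10110101
01110100 XOR 11011110 = 10101010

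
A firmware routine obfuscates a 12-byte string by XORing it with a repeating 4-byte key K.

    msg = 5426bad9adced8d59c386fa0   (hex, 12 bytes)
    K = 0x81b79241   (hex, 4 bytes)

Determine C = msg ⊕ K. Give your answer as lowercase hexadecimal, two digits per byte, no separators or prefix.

The 4-byte key repeats, so the effective keystream is 81 b7 92 41 81 b7 92 41 81 b7 92 41.
byte 0: 54 XOR 81 = d5
byte 1: 26 XOR b7 = 91
byte 2: ba XOR 92 = 28
byte 3: d9 XOR 41 = 98
byte 4: ad XOR 81 = 2c
byte 5: ce XOR b7 = 79
byte 6: d8 XOR 92 = 4a
byte 7: d5 XOR 41 = 94
byte 8: 9c XOR 81 = 1d
byte 9: 38 XOR b7 = 8f
byte 10: 6f XOR 92 = fd
byte 11: a0 XOR 41 = e1

d59128982c794a941d8ffde1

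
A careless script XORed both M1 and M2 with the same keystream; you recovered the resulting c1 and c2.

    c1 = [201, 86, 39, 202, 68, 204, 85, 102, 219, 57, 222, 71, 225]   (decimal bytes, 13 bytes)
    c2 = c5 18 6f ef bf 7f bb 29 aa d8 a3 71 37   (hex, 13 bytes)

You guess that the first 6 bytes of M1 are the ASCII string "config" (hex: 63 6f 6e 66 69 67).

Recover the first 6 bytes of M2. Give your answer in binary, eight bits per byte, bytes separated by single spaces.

First, c1 ⊕ c2 = (M1 ⊕ K) ⊕ (M2 ⊕ K) = M1 ⊕ M2, so the key drops out. Then M2 = (M1 ⊕ M2) ⊕ M1 over the first 6 bytes.
byte 0: (c9 xor c5) xor 63 = 0c xor 63 = 6f
byte 1: (56 xor 18) xor 6f = 4e xor 6f = 21
byte 2: (27 xor 6f) xor 6e = 48 xor 6e = 26
byte 3: (ca xor ef) xor 66 = 25 xor 66 = 43
byte 4: (44 xor bf) xor 69 = fb xor 69 = 92
byte 5: (cc xor 7f) xor 67 = b3 xor 67 = d4

01101111 00100001 00100110 01000011 10010010 11010100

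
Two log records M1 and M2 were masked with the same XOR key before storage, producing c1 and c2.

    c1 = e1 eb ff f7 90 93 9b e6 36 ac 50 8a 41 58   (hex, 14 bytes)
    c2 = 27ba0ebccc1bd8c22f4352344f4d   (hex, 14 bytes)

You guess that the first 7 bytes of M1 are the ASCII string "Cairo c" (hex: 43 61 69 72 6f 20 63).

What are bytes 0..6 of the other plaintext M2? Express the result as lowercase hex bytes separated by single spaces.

85 30 98 39 33 a8 20

First, c1 ⊕ c2 = (M1 ⊕ K) ⊕ (M2 ⊕ K) = M1 ⊕ M2, so the key drops out. Then M2 = (M1 ⊕ M2) ⊕ M1 over the first 7 bytes.
byte 0: (e1 xor 27) xor 43 = c6 xor 43 = 85
byte 1: (eb xor ba) xor 61 = 51 xor 61 = 30
byte 2: (ff xor 0e) xor 69 = f1 xor 69 = 98
byte 3: (f7 xor bc) xor 72 = 4b xor 72 = 39
byte 4: (90 xor cc) xor 6f = 5c xor 6f = 33
byte 5: (93 xor 1b) xor 20 = 88 xor 20 = a8
byte 6: (9b xor d8) xor 63 = 43 xor 63 = 20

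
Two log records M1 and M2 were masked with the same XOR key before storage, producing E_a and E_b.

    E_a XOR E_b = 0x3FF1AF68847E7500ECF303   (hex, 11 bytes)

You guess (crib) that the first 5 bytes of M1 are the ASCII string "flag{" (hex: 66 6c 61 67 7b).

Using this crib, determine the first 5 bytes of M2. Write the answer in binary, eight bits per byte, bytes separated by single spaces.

01011001 10011101 11001110 00001111 11111111

Since E_a ⊕ E_b = M1 ⊕ M2, XORing with the guessed M1 bytes yields the corresponding M2 bytes: M2 = (E_a ⊕ E_b) ⊕ M1.
3f ^ 66 = 59
f1 ^ 6c = 9d
af ^ 61 = ce
68 ^ 67 = 0f
84 ^ 7b = ff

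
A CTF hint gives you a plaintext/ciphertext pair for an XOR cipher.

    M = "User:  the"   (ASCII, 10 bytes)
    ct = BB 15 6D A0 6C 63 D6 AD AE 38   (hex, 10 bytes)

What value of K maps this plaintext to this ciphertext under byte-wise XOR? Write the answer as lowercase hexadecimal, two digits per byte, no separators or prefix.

ee6608d25643f6d9c65d

Since ct = M ⊕ K, XORing both sides with M gives K = M ⊕ ct.
byte 0: 55 xor bb = ee
byte 1: 73 xor 15 = 66
byte 2: 65 xor 6d = 08
byte 3: 72 xor a0 = d2
byte 4: 3a xor 6c = 56
byte 5: 20 xor 63 = 43
byte 6: 20 xor d6 = f6
byte 7: 74 xor ad = d9
byte 8: 68 xor ae = c6
byte 9: 65 xor 38 = 5d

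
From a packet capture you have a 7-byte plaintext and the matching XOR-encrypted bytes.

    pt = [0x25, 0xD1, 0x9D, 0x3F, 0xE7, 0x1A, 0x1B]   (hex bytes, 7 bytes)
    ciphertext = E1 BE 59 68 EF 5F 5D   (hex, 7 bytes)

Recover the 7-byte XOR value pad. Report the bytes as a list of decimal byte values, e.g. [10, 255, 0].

[196, 111, 196, 87, 8, 69, 70]

Since ciphertext = pt ⊕ pad, XORing both sides with pt gives pad = pt ⊕ ciphertext.
25 ^ e1 = c4
d1 ^ be = 6f
9d ^ 59 = c4
3f ^ 68 = 57
e7 ^ ef = 08
1a ^ 5f = 45
1b ^ 5d = 46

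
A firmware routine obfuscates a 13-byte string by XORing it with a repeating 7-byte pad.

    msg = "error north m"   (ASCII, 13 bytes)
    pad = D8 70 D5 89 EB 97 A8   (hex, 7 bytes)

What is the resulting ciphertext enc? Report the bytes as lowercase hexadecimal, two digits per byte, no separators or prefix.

bd02a7e699b7c6b702a1e1cbfa

The 7-byte key repeats, so the effective keystream is d8 70 d5 89 eb 97 a8 d8 70 d5 89 eb 97.
byte 0: 65 XOR d8 = bd
byte 1: 72 XOR 70 = 02
byte 2: 72 XOR d5 = a7
byte 3: 6f XOR 89 = e6
byte 4: 72 XOR eb = 99
byte 5: 20 XOR 97 = b7
byte 6: 6e XOR a8 = c6
byte 7: 6f XOR d8 = b7
byte 8: 72 XOR 70 = 02
byte 9: 74 XOR d5 = a1
byte 10: 68 XOR 89 = e1
byte 11: 20 XOR eb = cb
byte 12: 6d XOR 97 = fa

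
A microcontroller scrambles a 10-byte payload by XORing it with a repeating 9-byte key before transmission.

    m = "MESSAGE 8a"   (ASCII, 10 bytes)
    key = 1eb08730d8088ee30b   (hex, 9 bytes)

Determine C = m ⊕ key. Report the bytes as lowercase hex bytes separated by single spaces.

The 9-byte key repeats, so the effective keystream is 1e b0 87 30 d8 08 8e e3 0b 1e.
byte 0: 01001101 XOR 00011110 = 01010011
byte 1: 01000101 XOR 10110000 = 11110101
byte 2: 01010011 XOR 10000111 = 11010100
byte 3: 01010011 XOR 00110000 = 01100011
byte 4: 01000001 XOR 11011000 = 10011001
byte 5: 01000111 XOR 00001000 = 01001111
byte 6: 01000101 XOR 10001110 = 11001011
byte 7: 00100000 XOR 11100011 = 11000011
byte 8: 00111000 XOR 00001011 = 00110011
byte 9: 01100001 XOR 00011110 = 01111111

53 f5 d4 63 99 4f cb c3 33 7f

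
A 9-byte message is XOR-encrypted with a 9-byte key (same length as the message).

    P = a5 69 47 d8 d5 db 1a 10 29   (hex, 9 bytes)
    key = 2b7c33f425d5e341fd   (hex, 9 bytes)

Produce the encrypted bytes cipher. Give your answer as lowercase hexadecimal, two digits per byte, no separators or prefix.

8e15742cf00ef951d4

XOR is its own inverse, so applying the key byte-wise gives the result directly.
byte 0: 10100101 ^ 00101011 = 10001110
byte 1: 01101001 ^ 01111100 = 00010101
byte 2: 01000111 ^ 00110011 = 01110100
byte 3: 11011000 ^ 11110100 = 00101100
byte 4: 11010101 ^ 00100101 = 11110000
byte 5: 11011011 ^ 11010101 = 00001110
byte 6: 00011010 ^ 11100011 = 11111001
byte 7: 00010000 ^ 01000001 = 01010001
byte 8: 00101001 ^ 11111101 = 11010100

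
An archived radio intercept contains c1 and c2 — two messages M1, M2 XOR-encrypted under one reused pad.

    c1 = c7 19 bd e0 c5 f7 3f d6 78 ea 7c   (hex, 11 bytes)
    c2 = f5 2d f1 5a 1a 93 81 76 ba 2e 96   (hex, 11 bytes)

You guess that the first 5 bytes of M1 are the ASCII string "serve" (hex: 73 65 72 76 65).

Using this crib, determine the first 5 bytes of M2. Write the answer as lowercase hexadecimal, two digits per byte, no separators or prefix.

First, c1 ⊕ c2 = (M1 ⊕ K) ⊕ (M2 ⊕ K) = M1 ⊕ M2, so the key drops out. Then M2 = (M1 ⊕ M2) ⊕ M1 over the first 5 bytes.
byte 0: (c7 ⊕ f5) ⊕ 73 = 32 ⊕ 73 = 41
byte 1: (19 ⊕ 2d) ⊕ 65 = 34 ⊕ 65 = 51
byte 2: (bd ⊕ f1) ⊕ 72 = 4c ⊕ 72 = 3e
byte 3: (e0 ⊕ 5a) ⊕ 76 = ba ⊕ 76 = cc
byte 4: (c5 ⊕ 1a) ⊕ 65 = df ⊕ 65 = ba

41513eccba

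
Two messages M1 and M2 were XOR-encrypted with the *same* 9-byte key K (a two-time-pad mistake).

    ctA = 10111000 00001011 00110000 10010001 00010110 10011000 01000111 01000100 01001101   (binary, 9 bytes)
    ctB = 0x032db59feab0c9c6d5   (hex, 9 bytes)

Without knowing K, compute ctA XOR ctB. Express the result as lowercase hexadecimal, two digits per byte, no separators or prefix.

ctA ⊕ ctB = (M1 ⊕ K) ⊕ (M2 ⊕ K) = M1 ⊕ M2 — the shared key cancels under XOR.
byte 0: 10111000 XOR 00000011 = 10111011
byte 1: 00001011 XOR 00101101 = 00100110
byte 2: 00110000 XOR 10110101 = 10000101
byte 3: 10010001 XOR 10011111 = 00001110
byte 4: 00010110 XOR 11101010 = 11111100
byte 5: 10011000 XOR 10110000 = 00101000
byte 6: 01000111 XOR 11001001 = 10001110
byte 7: 01000100 XOR 11000110 = 10000010
byte 8: 01001101 XOR 11010101 = 10011000

bb26850efc288e8298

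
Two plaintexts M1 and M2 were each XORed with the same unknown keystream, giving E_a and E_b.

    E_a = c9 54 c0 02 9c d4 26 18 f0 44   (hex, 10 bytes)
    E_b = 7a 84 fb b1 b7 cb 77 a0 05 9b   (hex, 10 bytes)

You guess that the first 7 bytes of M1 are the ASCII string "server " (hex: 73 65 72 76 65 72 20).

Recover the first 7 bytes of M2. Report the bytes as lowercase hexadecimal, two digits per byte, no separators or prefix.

First, E_a ⊕ E_b = (M1 ⊕ K) ⊕ (M2 ⊕ K) = M1 ⊕ M2, so the key drops out. Then M2 = (M1 ⊕ M2) ⊕ M1 over the first 7 bytes.
byte 0: (c9 ^ 7a) ^ 73 = b3 ^ 73 = c0
byte 1: (54 ^ 84) ^ 65 = d0 ^ 65 = b5
byte 2: (c0 ^ fb) ^ 72 = 3b ^ 72 = 49
byte 3: (02 ^ b1) ^ 76 = b3 ^ 76 = c5
byte 4: (9c ^ b7) ^ 65 = 2b ^ 65 = 4e
byte 5: (d4 ^ cb) ^ 72 = 1f ^ 72 = 6d
byte 6: (26 ^ 77) ^ 20 = 51 ^ 20 = 71

c0b549c54e6d71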